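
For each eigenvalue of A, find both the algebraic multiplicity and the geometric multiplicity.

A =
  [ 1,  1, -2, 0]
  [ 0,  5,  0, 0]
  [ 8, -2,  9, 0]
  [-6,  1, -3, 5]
λ = 5: alg = 4, geom = 2

Step 1 — factor the characteristic polynomial to read off the algebraic multiplicities:
  χ_A(x) = (x - 5)^4

Step 2 — compute geometric multiplicities via the rank-nullity identity g(λ) = n − rank(A − λI):
  rank(A − (5)·I) = 2, so dim ker(A − (5)·I) = n − 2 = 2

Summary:
  λ = 5: algebraic multiplicity = 4, geometric multiplicity = 2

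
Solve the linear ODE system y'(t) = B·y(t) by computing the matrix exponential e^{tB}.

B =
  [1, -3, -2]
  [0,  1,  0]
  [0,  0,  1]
e^{tB} =
  [exp(t), -3*t*exp(t), -2*t*exp(t)]
  [0, exp(t), 0]
  [0, 0, exp(t)]

Strategy: write B = P · J · P⁻¹ where J is a Jordan canonical form, so e^{tB} = P · e^{tJ} · P⁻¹, and e^{tJ} can be computed block-by-block.

B has Jordan form
J =
  [1, 1, 0]
  [0, 1, 0]
  [0, 0, 1]
(up to reordering of blocks).

Per-block formulas:
  For a 1×1 block at λ = 1: exp(t · [1]) = [e^(1t)].
  For a 2×2 Jordan block J_2(1): exp(t · J_2(1)) = e^(1t)·(I + t·N), where N is the 2×2 nilpotent shift.

After assembling e^{tJ} and conjugating by P, we get:

e^{tB} =
  [exp(t), -3*t*exp(t), -2*t*exp(t)]
  [0, exp(t), 0]
  [0, 0, exp(t)]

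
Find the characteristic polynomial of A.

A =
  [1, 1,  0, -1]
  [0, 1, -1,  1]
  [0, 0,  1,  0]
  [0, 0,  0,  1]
x^4 - 4*x^3 + 6*x^2 - 4*x + 1

Expanding det(x·I − A) (e.g. by cofactor expansion or by noting that A is similar to its Jordan form J, which has the same characteristic polynomial as A) gives
  χ_A(x) = x^4 - 4*x^3 + 6*x^2 - 4*x + 1
which factors as (x - 1)^4. The eigenvalues (with algebraic multiplicities) are λ = 1 with multiplicity 4.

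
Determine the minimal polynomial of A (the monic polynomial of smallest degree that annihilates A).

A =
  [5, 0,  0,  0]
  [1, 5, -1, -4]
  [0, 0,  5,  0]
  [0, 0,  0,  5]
x^2 - 10*x + 25

The characteristic polynomial is χ_A(x) = (x - 5)^4, so the eigenvalues are known. The minimal polynomial is
  m_A(x) = Π_λ (x − λ)^{k_λ}
where k_λ is the size of the *largest* Jordan block for λ (equivalently, the smallest k with (A − λI)^k v = 0 for every generalised eigenvector v of λ).

  λ = 5: largest Jordan block has size 2, contributing (x − 5)^2

So m_A(x) = (x - 5)^2 = x^2 - 10*x + 25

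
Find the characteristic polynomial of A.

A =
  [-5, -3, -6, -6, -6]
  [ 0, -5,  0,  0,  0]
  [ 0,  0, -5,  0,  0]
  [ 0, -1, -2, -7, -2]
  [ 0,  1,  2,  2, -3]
x^5 + 25*x^4 + 250*x^3 + 1250*x^2 + 3125*x + 3125

Expanding det(x·I − A) (e.g. by cofactor expansion or by noting that A is similar to its Jordan form J, which has the same characteristic polynomial as A) gives
  χ_A(x) = x^5 + 25*x^4 + 250*x^3 + 1250*x^2 + 3125*x + 3125
which factors as (x + 5)^5. The eigenvalues (with algebraic multiplicities) are λ = -5 with multiplicity 5.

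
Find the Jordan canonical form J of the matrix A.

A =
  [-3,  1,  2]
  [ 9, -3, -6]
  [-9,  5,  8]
J_2(0) ⊕ J_1(2)

The characteristic polynomial is
  det(x·I − A) = x^3 - 2*x^2 = x^2*(x - 2)

Eigenvalues and multiplicities (the geometric multiplicity of λ is n − rank(A − λI), which equals the number of Jordan blocks for λ):
  λ = 0: algebraic multiplicity = 2, geometric multiplicity = 1
  λ = 2: algebraic multiplicity = 1, geometric multiplicity = 1

Determining the block sizes for each eigenvalue:
  λ = 0: one block (gm = 1), so the single block has size am = 2 → block sizes [2]
  λ = 2: one block (gm = 1), so the single block has size am = 1 → block sizes [1]

Assembling the blocks gives a Jordan form
J =
  [0, 1, 0]
  [0, 0, 0]
  [0, 0, 2]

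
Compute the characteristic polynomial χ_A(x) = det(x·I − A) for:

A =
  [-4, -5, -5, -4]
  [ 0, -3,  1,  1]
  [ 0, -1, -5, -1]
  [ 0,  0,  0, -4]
x^4 + 16*x^3 + 96*x^2 + 256*x + 256

Expanding det(x·I − A) (e.g. by cofactor expansion or by noting that A is similar to its Jordan form J, which has the same characteristic polynomial as A) gives
  χ_A(x) = x^4 + 16*x^3 + 96*x^2 + 256*x + 256
which factors as (x + 4)^4. The eigenvalues (with algebraic multiplicities) are λ = -4 with multiplicity 4.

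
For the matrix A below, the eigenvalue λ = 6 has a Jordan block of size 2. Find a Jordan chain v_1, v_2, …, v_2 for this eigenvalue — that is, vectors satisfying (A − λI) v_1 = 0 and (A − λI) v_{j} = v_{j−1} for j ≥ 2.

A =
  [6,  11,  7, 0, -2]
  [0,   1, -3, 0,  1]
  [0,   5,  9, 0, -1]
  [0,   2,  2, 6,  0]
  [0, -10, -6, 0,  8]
A Jordan chain for λ = 6 of length 2:
v_1 = (11, -5, 5, 2, -10)ᵀ
v_2 = (0, 1, 0, 0, 0)ᵀ

Let N = A − (6)·I. We want v_2 with N^2 v_2 = 0 but N^1 v_2 ≠ 0; then v_{j-1} := N · v_j for j = 2, …, 2.

Pick v_2 = (0, 1, 0, 0, 0)ᵀ.
Then v_1 = N · v_2 = (11, -5, 5, 2, -10)ᵀ.

Sanity check: (A − (6)·I) v_1 = (0, 0, 0, 0, 0)ᵀ = 0. ✓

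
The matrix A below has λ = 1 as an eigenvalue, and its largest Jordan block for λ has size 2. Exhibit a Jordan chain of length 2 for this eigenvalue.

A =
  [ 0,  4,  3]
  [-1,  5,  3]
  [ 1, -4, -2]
A Jordan chain for λ = 1 of length 2:
v_1 = (-1, -1, 1)ᵀ
v_2 = (1, 0, 0)ᵀ

Let N = A − (1)·I. We want v_2 with N^2 v_2 = 0 but N^1 v_2 ≠ 0; then v_{j-1} := N · v_j for j = 2, …, 2.

Pick v_2 = (1, 0, 0)ᵀ.
Then v_1 = N · v_2 = (-1, -1, 1)ᵀ.

Sanity check: (A − (1)·I) v_1 = (0, 0, 0)ᵀ = 0. ✓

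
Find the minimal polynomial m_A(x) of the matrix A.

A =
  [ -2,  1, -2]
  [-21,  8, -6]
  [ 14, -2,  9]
x^2 - 10*x + 25

The characteristic polynomial is χ_A(x) = (x - 5)^3, so the eigenvalues are known. The minimal polynomial is
  m_A(x) = Π_λ (x − λ)^{k_λ}
where k_λ is the size of the *largest* Jordan block for λ (equivalently, the smallest k with (A − λI)^k v = 0 for every generalised eigenvector v of λ).

  λ = 5: largest Jordan block has size 2, contributing (x − 5)^2

So m_A(x) = (x - 5)^2 = x^2 - 10*x + 25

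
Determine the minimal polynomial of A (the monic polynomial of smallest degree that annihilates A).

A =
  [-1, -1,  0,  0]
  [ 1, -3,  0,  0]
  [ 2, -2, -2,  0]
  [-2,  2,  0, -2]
x^2 + 4*x + 4

The characteristic polynomial is χ_A(x) = (x + 2)^4, so the eigenvalues are known. The minimal polynomial is
  m_A(x) = Π_λ (x − λ)^{k_λ}
where k_λ is the size of the *largest* Jordan block for λ (equivalently, the smallest k with (A − λI)^k v = 0 for every generalised eigenvector v of λ).

  λ = -2: largest Jordan block has size 2, contributing (x + 2)^2

So m_A(x) = (x + 2)^2 = x^2 + 4*x + 4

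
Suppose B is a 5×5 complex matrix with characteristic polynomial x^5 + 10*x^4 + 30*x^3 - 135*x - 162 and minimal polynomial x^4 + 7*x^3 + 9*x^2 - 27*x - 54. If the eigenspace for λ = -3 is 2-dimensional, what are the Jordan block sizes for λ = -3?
Block sizes for λ = -3: [3, 1]

Step 1 — from the characteristic polynomial, algebraic multiplicity of λ = -3 is 4. From dim ker(B − (-3)·I) = 2, there are exactly 2 Jordan blocks for λ = -3.
Step 2 — from the minimal polynomial, the factor (x + 3)^3 tells us the largest block for λ = -3 has size 3.
Step 3 — with total size 4, 2 blocks, and largest block 3, the block sizes (in nonincreasing order) are [3, 1].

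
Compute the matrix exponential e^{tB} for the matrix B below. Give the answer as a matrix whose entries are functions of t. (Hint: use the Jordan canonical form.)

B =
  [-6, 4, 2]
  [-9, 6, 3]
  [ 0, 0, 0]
e^{tB} =
  [1 - 6*t, 4*t, 2*t]
  [-9*t, 6*t + 1, 3*t]
  [0, 0, 1]

Strategy: write B = P · J · P⁻¹ where J is a Jordan canonical form, so e^{tB} = P · e^{tJ} · P⁻¹, and e^{tJ} can be computed block-by-block.

B has Jordan form
J =
  [0, 1, 0]
  [0, 0, 0]
  [0, 0, 0]
(up to reordering of blocks).

Per-block formulas:
  For a 2×2 Jordan block J_2(0): exp(t · J_2(0)) = e^(0t)·(I + t·N), where N is the 2×2 nilpotent shift.
  For a 1×1 block at λ = 0: exp(t · [0]) = [e^(0t)].

After assembling e^{tJ} and conjugating by P, we get:

e^{tB} =
  [1 - 6*t, 4*t, 2*t]
  [-9*t, 6*t + 1, 3*t]
  [0, 0, 1]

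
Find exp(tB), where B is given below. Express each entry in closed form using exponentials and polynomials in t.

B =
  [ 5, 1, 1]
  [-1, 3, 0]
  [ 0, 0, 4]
e^{tB} =
  [t*exp(4*t) + exp(4*t), t*exp(4*t), t^2*exp(4*t)/2 + t*exp(4*t)]
  [-t*exp(4*t), -t*exp(4*t) + exp(4*t), -t^2*exp(4*t)/2]
  [0, 0, exp(4*t)]

Strategy: write B = P · J · P⁻¹ where J is a Jordan canonical form, so e^{tB} = P · e^{tJ} · P⁻¹, and e^{tJ} can be computed block-by-block.

B has Jordan form
J =
  [4, 1, 0]
  [0, 4, 1]
  [0, 0, 4]
(up to reordering of blocks).

Per-block formulas:
  For a 3×3 Jordan block J_3(4): exp(t · J_3(4)) = e^(4t)·(I + t·N + (t^2/2)·N^2), where N is the 3×3 nilpotent shift.

After assembling e^{tJ} and conjugating by P, we get:

e^{tB} =
  [t*exp(4*t) + exp(4*t), t*exp(4*t), t^2*exp(4*t)/2 + t*exp(4*t)]
  [-t*exp(4*t), -t*exp(4*t) + exp(4*t), -t^2*exp(4*t)/2]
  [0, 0, exp(4*t)]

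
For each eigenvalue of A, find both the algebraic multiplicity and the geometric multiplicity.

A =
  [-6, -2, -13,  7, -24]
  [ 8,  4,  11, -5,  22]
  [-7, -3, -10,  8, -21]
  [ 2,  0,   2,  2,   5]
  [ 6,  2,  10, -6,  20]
λ = 2: alg = 5, geom = 2

Step 1 — factor the characteristic polynomial to read off the algebraic multiplicities:
  χ_A(x) = (x - 2)^5

Step 2 — compute geometric multiplicities via the rank-nullity identity g(λ) = n − rank(A − λI):
  rank(A − (2)·I) = 3, so dim ker(A − (2)·I) = n − 3 = 2

Summary:
  λ = 2: algebraic multiplicity = 5, geometric multiplicity = 2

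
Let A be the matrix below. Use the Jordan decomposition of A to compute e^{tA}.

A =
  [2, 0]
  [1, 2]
e^{tA} =
  [exp(2*t), 0]
  [t*exp(2*t), exp(2*t)]

Strategy: write A = P · J · P⁻¹ where J is a Jordan canonical form, so e^{tA} = P · e^{tJ} · P⁻¹, and e^{tJ} can be computed block-by-block.

A has Jordan form
J =
  [2, 1]
  [0, 2]
(up to reordering of blocks).

Per-block formulas:
  For a 2×2 Jordan block J_2(2): exp(t · J_2(2)) = e^(2t)·(I + t·N), where N is the 2×2 nilpotent shift.

After assembling e^{tJ} and conjugating by P, we get:

e^{tA} =
  [exp(2*t), 0]
  [t*exp(2*t), exp(2*t)]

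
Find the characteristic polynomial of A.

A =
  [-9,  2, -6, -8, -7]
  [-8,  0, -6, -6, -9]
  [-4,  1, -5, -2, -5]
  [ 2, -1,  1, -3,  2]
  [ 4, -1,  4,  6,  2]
x^5 + 15*x^4 + 90*x^3 + 270*x^2 + 405*x + 243

Expanding det(x·I − A) (e.g. by cofactor expansion or by noting that A is similar to its Jordan form J, which has the same characteristic polynomial as A) gives
  χ_A(x) = x^5 + 15*x^4 + 90*x^3 + 270*x^2 + 405*x + 243
which factors as (x + 3)^5. The eigenvalues (with algebraic multiplicities) are λ = -3 with multiplicity 5.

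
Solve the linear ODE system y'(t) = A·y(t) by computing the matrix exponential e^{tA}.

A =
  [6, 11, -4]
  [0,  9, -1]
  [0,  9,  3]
e^{tA} =
  [exp(6*t), -3*t^2*exp(6*t)/2 + 11*t*exp(6*t), t^2*exp(6*t)/2 - 4*t*exp(6*t)]
  [0, 3*t*exp(6*t) + exp(6*t), -t*exp(6*t)]
  [0, 9*t*exp(6*t), -3*t*exp(6*t) + exp(6*t)]

Strategy: write A = P · J · P⁻¹ where J is a Jordan canonical form, so e^{tA} = P · e^{tJ} · P⁻¹, and e^{tJ} can be computed block-by-block.

A has Jordan form
J =
  [6, 1, 0]
  [0, 6, 1]
  [0, 0, 6]
(up to reordering of blocks).

Per-block formulas:
  For a 3×3 Jordan block J_3(6): exp(t · J_3(6)) = e^(6t)·(I + t·N + (t^2/2)·N^2), where N is the 3×3 nilpotent shift.

After assembling e^{tJ} and conjugating by P, we get:

e^{tA} =
  [exp(6*t), -3*t^2*exp(6*t)/2 + 11*t*exp(6*t), t^2*exp(6*t)/2 - 4*t*exp(6*t)]
  [0, 3*t*exp(6*t) + exp(6*t), -t*exp(6*t)]
  [0, 9*t*exp(6*t), -3*t*exp(6*t) + exp(6*t)]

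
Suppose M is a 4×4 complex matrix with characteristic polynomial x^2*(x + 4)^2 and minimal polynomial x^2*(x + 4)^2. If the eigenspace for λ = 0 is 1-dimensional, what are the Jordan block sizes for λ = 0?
Block sizes for λ = 0: [2]

Step 1 — from the characteristic polynomial, algebraic multiplicity of λ = 0 is 2. From dim ker(M − (0)·I) = 1, there are exactly 1 Jordan blocks for λ = 0.
Step 2 — from the minimal polynomial, the factor (x − 0)^2 tells us the largest block for λ = 0 has size 2.
Step 3 — with total size 2, 1 blocks, and largest block 2, the block sizes (in nonincreasing order) are [2].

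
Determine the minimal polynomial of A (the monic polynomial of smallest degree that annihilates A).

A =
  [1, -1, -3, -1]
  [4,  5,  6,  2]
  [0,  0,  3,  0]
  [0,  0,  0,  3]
x^2 - 6*x + 9

The characteristic polynomial is χ_A(x) = (x - 3)^4, so the eigenvalues are known. The minimal polynomial is
  m_A(x) = Π_λ (x − λ)^{k_λ}
where k_λ is the size of the *largest* Jordan block for λ (equivalently, the smallest k with (A − λI)^k v = 0 for every generalised eigenvector v of λ).

  λ = 3: largest Jordan block has size 2, contributing (x − 3)^2

So m_A(x) = (x - 3)^2 = x^2 - 6*x + 9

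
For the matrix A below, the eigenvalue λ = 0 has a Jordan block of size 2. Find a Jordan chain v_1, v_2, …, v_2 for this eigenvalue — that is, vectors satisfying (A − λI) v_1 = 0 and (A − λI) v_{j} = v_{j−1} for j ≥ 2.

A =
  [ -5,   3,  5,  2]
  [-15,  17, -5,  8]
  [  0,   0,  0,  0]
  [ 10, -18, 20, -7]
A Jordan chain for λ = 0 of length 2:
v_1 = (-2, 2, 0, -8)ᵀ
v_2 = (1, 1, 0, 0)ᵀ

Let N = A − (0)·I. We want v_2 with N^2 v_2 = 0 but N^1 v_2 ≠ 0; then v_{j-1} := N · v_j for j = 2, …, 2.

Pick v_2 = (1, 1, 0, 0)ᵀ.
Then v_1 = N · v_2 = (-2, 2, 0, -8)ᵀ.

Sanity check: (A − (0)·I) v_1 = (0, 0, 0, 0)ᵀ = 0. ✓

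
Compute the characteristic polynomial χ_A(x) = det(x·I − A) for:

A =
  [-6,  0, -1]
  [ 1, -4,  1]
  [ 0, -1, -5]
x^3 + 15*x^2 + 75*x + 125

Expanding det(x·I − A) (e.g. by cofactor expansion or by noting that A is similar to its Jordan form J, which has the same characteristic polynomial as A) gives
  χ_A(x) = x^3 + 15*x^2 + 75*x + 125
which factors as (x + 5)^3. The eigenvalues (with algebraic multiplicities) are λ = -5 with multiplicity 3.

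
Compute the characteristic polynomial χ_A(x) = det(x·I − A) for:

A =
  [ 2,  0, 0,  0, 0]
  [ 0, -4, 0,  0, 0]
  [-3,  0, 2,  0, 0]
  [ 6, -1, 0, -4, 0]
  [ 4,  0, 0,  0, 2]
x^5 + 2*x^4 - 20*x^3 - 8*x^2 + 128*x - 128

Expanding det(x·I − A) (e.g. by cofactor expansion or by noting that A is similar to its Jordan form J, which has the same characteristic polynomial as A) gives
  χ_A(x) = x^5 + 2*x^4 - 20*x^3 - 8*x^2 + 128*x - 128
which factors as (x - 2)^3*(x + 4)^2. The eigenvalues (with algebraic multiplicities) are λ = -4 with multiplicity 2, λ = 2 with multiplicity 3.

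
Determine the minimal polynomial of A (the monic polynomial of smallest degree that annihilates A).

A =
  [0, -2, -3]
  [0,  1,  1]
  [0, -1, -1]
x^3

The characteristic polynomial is χ_A(x) = x^3, so the eigenvalues are known. The minimal polynomial is
  m_A(x) = Π_λ (x − λ)^{k_λ}
where k_λ is the size of the *largest* Jordan block for λ (equivalently, the smallest k with (A − λI)^k v = 0 for every generalised eigenvector v of λ).

  λ = 0: largest Jordan block has size 3, contributing (x − 0)^3

So m_A(x) = x^3 = x^3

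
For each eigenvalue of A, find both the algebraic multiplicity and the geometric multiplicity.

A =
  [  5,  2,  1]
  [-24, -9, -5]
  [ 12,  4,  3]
λ = -1: alg = 2, geom = 1; λ = 1: alg = 1, geom = 1

Step 1 — factor the characteristic polynomial to read off the algebraic multiplicities:
  χ_A(x) = (x - 1)*(x + 1)^2

Step 2 — compute geometric multiplicities via the rank-nullity identity g(λ) = n − rank(A − λI):
  rank(A − (-1)·I) = 2, so dim ker(A − (-1)·I) = n − 2 = 1
  rank(A − (1)·I) = 2, so dim ker(A − (1)·I) = n − 2 = 1

Summary:
  λ = -1: algebraic multiplicity = 2, geometric multiplicity = 1
  λ = 1: algebraic multiplicity = 1, geometric multiplicity = 1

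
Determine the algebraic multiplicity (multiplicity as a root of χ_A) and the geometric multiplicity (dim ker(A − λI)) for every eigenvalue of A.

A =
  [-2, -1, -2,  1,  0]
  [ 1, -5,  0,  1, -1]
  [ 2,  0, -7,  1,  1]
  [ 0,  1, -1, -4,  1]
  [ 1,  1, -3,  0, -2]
λ = -4: alg = 5, geom = 2

Step 1 — factor the characteristic polynomial to read off the algebraic multiplicities:
  χ_A(x) = (x + 4)^5

Step 2 — compute geometric multiplicities via the rank-nullity identity g(λ) = n − rank(A − λI):
  rank(A − (-4)·I) = 3, so dim ker(A − (-4)·I) = n − 3 = 2

Summary:
  λ = -4: algebraic multiplicity = 5, geometric multiplicity = 2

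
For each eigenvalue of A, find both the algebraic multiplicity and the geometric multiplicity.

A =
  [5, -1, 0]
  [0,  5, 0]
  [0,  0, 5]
λ = 5: alg = 3, geom = 2

Step 1 — factor the characteristic polynomial to read off the algebraic multiplicities:
  χ_A(x) = (x - 5)^3

Step 2 — compute geometric multiplicities via the rank-nullity identity g(λ) = n − rank(A − λI):
  rank(A − (5)·I) = 1, so dim ker(A − (5)·I) = n − 1 = 2

Summary:
  λ = 5: algebraic multiplicity = 3, geometric multiplicity = 2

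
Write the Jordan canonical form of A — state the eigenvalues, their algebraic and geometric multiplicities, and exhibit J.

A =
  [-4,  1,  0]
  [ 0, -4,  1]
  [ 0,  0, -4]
J_3(-4)

The characteristic polynomial is
  det(x·I − A) = x^3 + 12*x^2 + 48*x + 64 = (x + 4)^3

Eigenvalues and multiplicities (the geometric multiplicity of λ is n − rank(A − λI), which equals the number of Jordan blocks for λ):
  λ = -4: algebraic multiplicity = 3, geometric multiplicity = 1

Determining the block sizes for each eigenvalue:
  λ = -4: one block (gm = 1), so the single block has size am = 3 → block sizes [3]

Assembling the blocks gives a Jordan form
J =
  [-4,  1,  0]
  [ 0, -4,  1]
  [ 0,  0, -4]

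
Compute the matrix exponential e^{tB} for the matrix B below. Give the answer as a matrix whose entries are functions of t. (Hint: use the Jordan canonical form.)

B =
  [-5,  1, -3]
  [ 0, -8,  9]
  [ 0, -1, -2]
e^{tB} =
  [exp(-5*t), t*exp(-5*t), -3*t*exp(-5*t)]
  [0, -3*t*exp(-5*t) + exp(-5*t), 9*t*exp(-5*t)]
  [0, -t*exp(-5*t), 3*t*exp(-5*t) + exp(-5*t)]

Strategy: write B = P · J · P⁻¹ where J is a Jordan canonical form, so e^{tB} = P · e^{tJ} · P⁻¹, and e^{tJ} can be computed block-by-block.

B has Jordan form
J =
  [-5,  1,  0]
  [ 0, -5,  0]
  [ 0,  0, -5]
(up to reordering of blocks).

Per-block formulas:
  For a 2×2 Jordan block J_2(-5): exp(t · J_2(-5)) = e^(-5t)·(I + t·N), where N is the 2×2 nilpotent shift.
  For a 1×1 block at λ = -5: exp(t · [-5]) = [e^(-5t)].

After assembling e^{tJ} and conjugating by P, we get:

e^{tB} =
  [exp(-5*t), t*exp(-5*t), -3*t*exp(-5*t)]
  [0, -3*t*exp(-5*t) + exp(-5*t), 9*t*exp(-5*t)]
  [0, -t*exp(-5*t), 3*t*exp(-5*t) + exp(-5*t)]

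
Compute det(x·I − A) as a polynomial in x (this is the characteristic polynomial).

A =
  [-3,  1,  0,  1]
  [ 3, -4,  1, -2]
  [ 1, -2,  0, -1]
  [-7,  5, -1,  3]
x^4 + 4*x^3 + 6*x^2 + 4*x + 1

Expanding det(x·I − A) (e.g. by cofactor expansion or by noting that A is similar to its Jordan form J, which has the same characteristic polynomial as A) gives
  χ_A(x) = x^4 + 4*x^3 + 6*x^2 + 4*x + 1
which factors as (x + 1)^4. The eigenvalues (with algebraic multiplicities) are λ = -1 with multiplicity 4.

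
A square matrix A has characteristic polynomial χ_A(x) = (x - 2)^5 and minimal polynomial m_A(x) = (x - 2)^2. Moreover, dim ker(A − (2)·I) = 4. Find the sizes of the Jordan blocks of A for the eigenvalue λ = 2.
Block sizes for λ = 2: [2, 1, 1, 1]

Step 1 — from the characteristic polynomial, algebraic multiplicity of λ = 2 is 5. From dim ker(A − (2)·I) = 4, there are exactly 4 Jordan blocks for λ = 2.
Step 2 — from the minimal polynomial, the factor (x − 2)^2 tells us the largest block for λ = 2 has size 2.
Step 3 — with total size 5, 4 blocks, and largest block 2, the block sizes (in nonincreasing order) are [2, 1, 1, 1].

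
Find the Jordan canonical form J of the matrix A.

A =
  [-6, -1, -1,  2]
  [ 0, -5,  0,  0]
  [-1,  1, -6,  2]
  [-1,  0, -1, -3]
J_2(-5) ⊕ J_2(-5)

The characteristic polynomial is
  det(x·I − A) = x^4 + 20*x^3 + 150*x^2 + 500*x + 625 = (x + 5)^4

Eigenvalues and multiplicities (the geometric multiplicity of λ is n − rank(A − λI), which equals the number of Jordan blocks for λ):
  λ = -5: algebraic multiplicity = 4, geometric multiplicity = 2

Determining the block sizes for each eigenvalue:
  λ = -5: with am = 4 and gm = 2, the partition is not yet determined (e.g. several partitions of 4 into 2 parts exist). Let N = A − (-5)·I. Computing rank(N^1) = 2, rank(N^2) = 0; the number of blocks of size ≥ j is rank(N^{j−1}) − rank(N^j), giving [2, 2]. So we have 2 block(s) of size 2 → block sizes [2, 2]

Assembling the blocks gives a Jordan form
J =
  [-5,  1,  0,  0]
  [ 0, -5,  0,  0]
  [ 0,  0, -5,  1]
  [ 0,  0,  0, -5]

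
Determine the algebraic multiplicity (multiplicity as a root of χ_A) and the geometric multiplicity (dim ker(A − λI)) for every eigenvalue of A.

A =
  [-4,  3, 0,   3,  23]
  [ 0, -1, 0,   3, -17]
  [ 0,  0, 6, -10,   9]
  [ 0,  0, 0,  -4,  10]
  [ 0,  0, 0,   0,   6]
λ = -4: alg = 2, geom = 2; λ = -1: alg = 1, geom = 1; λ = 6: alg = 2, geom = 1

Step 1 — factor the characteristic polynomial to read off the algebraic multiplicities:
  χ_A(x) = (x - 6)^2*(x + 1)*(x + 4)^2

Step 2 — compute geometric multiplicities via the rank-nullity identity g(λ) = n − rank(A − λI):
  rank(A − (-4)·I) = 3, so dim ker(A − (-4)·I) = n − 3 = 2
  rank(A − (-1)·I) = 4, so dim ker(A − (-1)·I) = n − 4 = 1
  rank(A − (6)·I) = 4, so dim ker(A − (6)·I) = n − 4 = 1

Summary:
  λ = -4: algebraic multiplicity = 2, geometric multiplicity = 2
  λ = -1: algebraic multiplicity = 1, geometric multiplicity = 1
  λ = 6: algebraic multiplicity = 2, geometric multiplicity = 1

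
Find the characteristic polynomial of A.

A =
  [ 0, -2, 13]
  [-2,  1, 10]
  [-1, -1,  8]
x^3 - 9*x^2 + 27*x - 27

Expanding det(x·I − A) (e.g. by cofactor expansion or by noting that A is similar to its Jordan form J, which has the same characteristic polynomial as A) gives
  χ_A(x) = x^3 - 9*x^2 + 27*x - 27
which factors as (x - 3)^3. The eigenvalues (with algebraic multiplicities) are λ = 3 with multiplicity 3.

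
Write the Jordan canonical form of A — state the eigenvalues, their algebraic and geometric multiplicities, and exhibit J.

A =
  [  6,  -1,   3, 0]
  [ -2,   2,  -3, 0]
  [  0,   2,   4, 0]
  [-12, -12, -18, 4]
J_3(4) ⊕ J_1(4)

The characteristic polynomial is
  det(x·I − A) = x^4 - 16*x^3 + 96*x^2 - 256*x + 256 = (x - 4)^4

Eigenvalues and multiplicities (the geometric multiplicity of λ is n − rank(A − λI), which equals the number of Jordan blocks for λ):
  λ = 4: algebraic multiplicity = 4, geometric multiplicity = 2

Determining the block sizes for each eigenvalue:
  λ = 4: with am = 4 and gm = 2, the partition is not yet determined (e.g. several partitions of 4 into 2 parts exist). Let N = A − (4)·I. Computing rank(N^1) = 2, rank(N^2) = 1, rank(N^3) = 0; the number of blocks of size ≥ j is rank(N^{j−1}) − rank(N^j), giving [2, 1, 1]. So we have 1 block(s) of size 3, 1 block(s) of size 1 → block sizes [3, 1]

Assembling the blocks gives a Jordan form
J =
  [4, 1, 0, 0]
  [0, 4, 1, 0]
  [0, 0, 4, 0]
  [0, 0, 0, 4]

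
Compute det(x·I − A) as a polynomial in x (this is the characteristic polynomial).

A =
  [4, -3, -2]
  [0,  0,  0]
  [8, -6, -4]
x^3

Expanding det(x·I − A) (e.g. by cofactor expansion or by noting that A is similar to its Jordan form J, which has the same characteristic polynomial as A) gives
  χ_A(x) = x^3
which factors as x^3. The eigenvalues (with algebraic multiplicities) are λ = 0 with multiplicity 3.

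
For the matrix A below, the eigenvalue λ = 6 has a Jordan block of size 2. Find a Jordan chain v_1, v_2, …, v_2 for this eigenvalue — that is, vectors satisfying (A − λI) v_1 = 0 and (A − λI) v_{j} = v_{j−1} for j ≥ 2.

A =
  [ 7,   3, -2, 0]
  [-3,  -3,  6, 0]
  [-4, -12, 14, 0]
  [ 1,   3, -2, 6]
A Jordan chain for λ = 6 of length 2:
v_1 = (1, -3, -4, 1)ᵀ
v_2 = (1, 0, 0, 0)ᵀ

Let N = A − (6)·I. We want v_2 with N^2 v_2 = 0 but N^1 v_2 ≠ 0; then v_{j-1} := N · v_j for j = 2, …, 2.

Pick v_2 = (1, 0, 0, 0)ᵀ.
Then v_1 = N · v_2 = (1, -3, -4, 1)ᵀ.

Sanity check: (A − (6)·I) v_1 = (0, 0, 0, 0)ᵀ = 0. ✓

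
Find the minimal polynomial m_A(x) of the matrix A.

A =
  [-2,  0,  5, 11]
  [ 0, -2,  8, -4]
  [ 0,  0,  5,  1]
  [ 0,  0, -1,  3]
x^3 - 6*x^2 + 32

The characteristic polynomial is χ_A(x) = (x - 4)^2*(x + 2)^2, so the eigenvalues are known. The minimal polynomial is
  m_A(x) = Π_λ (x − λ)^{k_λ}
where k_λ is the size of the *largest* Jordan block for λ (equivalently, the smallest k with (A − λI)^k v = 0 for every generalised eigenvector v of λ).

  λ = -2: largest Jordan block has size 1, contributing (x + 2)
  λ = 4: largest Jordan block has size 2, contributing (x − 4)^2

So m_A(x) = (x - 4)^2*(x + 2) = x^3 - 6*x^2 + 32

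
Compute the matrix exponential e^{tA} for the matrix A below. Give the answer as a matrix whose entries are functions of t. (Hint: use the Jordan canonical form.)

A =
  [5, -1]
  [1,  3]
e^{tA} =
  [t*exp(4*t) + exp(4*t), -t*exp(4*t)]
  [t*exp(4*t), -t*exp(4*t) + exp(4*t)]

Strategy: write A = P · J · P⁻¹ where J is a Jordan canonical form, so e^{tA} = P · e^{tJ} · P⁻¹, and e^{tJ} can be computed block-by-block.

A has Jordan form
J =
  [4, 1]
  [0, 4]
(up to reordering of blocks).

Per-block formulas:
  For a 2×2 Jordan block J_2(4): exp(t · J_2(4)) = e^(4t)·(I + t·N), where N is the 2×2 nilpotent shift.

After assembling e^{tJ} and conjugating by P, we get:

e^{tA} =
  [t*exp(4*t) + exp(4*t), -t*exp(4*t)]
  [t*exp(4*t), -t*exp(4*t) + exp(4*t)]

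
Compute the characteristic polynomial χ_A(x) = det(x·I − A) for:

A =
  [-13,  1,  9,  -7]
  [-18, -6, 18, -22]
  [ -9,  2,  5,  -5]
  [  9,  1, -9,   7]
x^4 + 7*x^3 - 12*x^2 - 176*x - 320

Expanding det(x·I − A) (e.g. by cofactor expansion or by noting that A is similar to its Jordan form J, which has the same characteristic polynomial as A) gives
  χ_A(x) = x^4 + 7*x^3 - 12*x^2 - 176*x - 320
which factors as (x - 5)*(x + 4)^3. The eigenvalues (with algebraic multiplicities) are λ = -4 with multiplicity 3, λ = 5 with multiplicity 1.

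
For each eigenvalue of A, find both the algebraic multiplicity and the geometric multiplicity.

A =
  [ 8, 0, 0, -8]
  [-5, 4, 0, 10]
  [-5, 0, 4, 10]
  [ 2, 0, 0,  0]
λ = 4: alg = 4, geom = 3

Step 1 — factor the characteristic polynomial to read off the algebraic multiplicities:
  χ_A(x) = (x - 4)^4

Step 2 — compute geometric multiplicities via the rank-nullity identity g(λ) = n − rank(A − λI):
  rank(A − (4)·I) = 1, so dim ker(A − (4)·I) = n − 1 = 3

Summary:
  λ = 4: algebraic multiplicity = 4, geometric multiplicity = 3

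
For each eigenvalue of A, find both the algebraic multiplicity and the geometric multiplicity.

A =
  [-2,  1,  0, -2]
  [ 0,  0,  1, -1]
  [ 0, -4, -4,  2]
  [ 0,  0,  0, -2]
λ = -2: alg = 4, geom = 2

Step 1 — factor the characteristic polynomial to read off the algebraic multiplicities:
  χ_A(x) = (x + 2)^4

Step 2 — compute geometric multiplicities via the rank-nullity identity g(λ) = n − rank(A − λI):
  rank(A − (-2)·I) = 2, so dim ker(A − (-2)·I) = n − 2 = 2

Summary:
  λ = -2: algebraic multiplicity = 4, geometric multiplicity = 2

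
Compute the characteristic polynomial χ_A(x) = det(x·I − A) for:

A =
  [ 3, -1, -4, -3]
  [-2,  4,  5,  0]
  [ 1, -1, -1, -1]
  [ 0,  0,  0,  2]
x^4 - 8*x^3 + 24*x^2 - 32*x + 16

Expanding det(x·I − A) (e.g. by cofactor expansion or by noting that A is similar to its Jordan form J, which has the same characteristic polynomial as A) gives
  χ_A(x) = x^4 - 8*x^3 + 24*x^2 - 32*x + 16
which factors as (x - 2)^4. The eigenvalues (with algebraic multiplicities) are λ = 2 with multiplicity 4.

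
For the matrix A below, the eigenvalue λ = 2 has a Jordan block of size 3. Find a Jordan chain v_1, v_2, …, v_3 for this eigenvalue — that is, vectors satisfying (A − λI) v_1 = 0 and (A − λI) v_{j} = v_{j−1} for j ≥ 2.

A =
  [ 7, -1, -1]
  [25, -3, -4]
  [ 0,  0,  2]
A Jordan chain for λ = 2 of length 3:
v_1 = (-1, -5, 0)ᵀ
v_2 = (-1, -4, 0)ᵀ
v_3 = (0, 0, 1)ᵀ

Let N = A − (2)·I. We want v_3 with N^3 v_3 = 0 but N^2 v_3 ≠ 0; then v_{j-1} := N · v_j for j = 3, …, 2.

Pick v_3 = (0, 0, 1)ᵀ.
Then v_2 = N · v_3 = (-1, -4, 0)ᵀ.
Then v_1 = N · v_2 = (-1, -5, 0)ᵀ.

Sanity check: (A − (2)·I) v_1 = (0, 0, 0)ᵀ = 0. ✓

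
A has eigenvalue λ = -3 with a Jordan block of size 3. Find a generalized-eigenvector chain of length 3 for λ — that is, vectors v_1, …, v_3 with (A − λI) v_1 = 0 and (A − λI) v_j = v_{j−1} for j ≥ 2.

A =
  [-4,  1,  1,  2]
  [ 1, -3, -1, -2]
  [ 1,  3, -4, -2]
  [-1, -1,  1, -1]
A Jordan chain for λ = -3 of length 3:
v_1 = (1, 0, 3, -1)ᵀ
v_2 = (-1, 1, 1, -1)ᵀ
v_3 = (1, 0, 0, 0)ᵀ

Let N = A − (-3)·I. We want v_3 with N^3 v_3 = 0 but N^2 v_3 ≠ 0; then v_{j-1} := N · v_j for j = 3, …, 2.

Pick v_3 = (1, 0, 0, 0)ᵀ.
Then v_2 = N · v_3 = (-1, 1, 1, -1)ᵀ.
Then v_1 = N · v_2 = (1, 0, 3, -1)ᵀ.

Sanity check: (A − (-3)·I) v_1 = (0, 0, 0, 0)ᵀ = 0. ✓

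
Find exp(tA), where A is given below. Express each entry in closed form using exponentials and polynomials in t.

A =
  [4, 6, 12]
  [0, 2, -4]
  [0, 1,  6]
e^{tA} =
  [exp(4*t), 6*t*exp(4*t), 12*t*exp(4*t)]
  [0, -2*t*exp(4*t) + exp(4*t), -4*t*exp(4*t)]
  [0, t*exp(4*t), 2*t*exp(4*t) + exp(4*t)]

Strategy: write A = P · J · P⁻¹ where J is a Jordan canonical form, so e^{tA} = P · e^{tJ} · P⁻¹, and e^{tJ} can be computed block-by-block.

A has Jordan form
J =
  [4, 1, 0]
  [0, 4, 0]
  [0, 0, 4]
(up to reordering of blocks).

Per-block formulas:
  For a 2×2 Jordan block J_2(4): exp(t · J_2(4)) = e^(4t)·(I + t·N), where N is the 2×2 nilpotent shift.
  For a 1×1 block at λ = 4: exp(t · [4]) = [e^(4t)].

After assembling e^{tJ} and conjugating by P, we get:

e^{tA} =
  [exp(4*t), 6*t*exp(4*t), 12*t*exp(4*t)]
  [0, -2*t*exp(4*t) + exp(4*t), -4*t*exp(4*t)]
  [0, t*exp(4*t), 2*t*exp(4*t) + exp(4*t)]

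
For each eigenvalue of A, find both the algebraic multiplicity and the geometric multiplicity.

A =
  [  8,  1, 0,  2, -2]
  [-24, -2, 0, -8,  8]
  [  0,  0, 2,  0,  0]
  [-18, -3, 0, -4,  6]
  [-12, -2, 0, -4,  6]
λ = 2: alg = 5, geom = 4

Step 1 — factor the characteristic polynomial to read off the algebraic multiplicities:
  χ_A(x) = (x - 2)^5

Step 2 — compute geometric multiplicities via the rank-nullity identity g(λ) = n − rank(A − λI):
  rank(A − (2)·I) = 1, so dim ker(A − (2)·I) = n − 1 = 4

Summary:
  λ = 2: algebraic multiplicity = 5, geometric multiplicity = 4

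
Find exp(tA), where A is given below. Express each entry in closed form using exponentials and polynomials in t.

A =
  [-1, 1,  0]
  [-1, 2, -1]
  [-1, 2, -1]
e^{tA} =
  [1 - t, t^2/2 + t, -t^2/2]
  [-t, t^2/2 + 2*t + 1, -t^2/2 - t]
  [-t, t^2/2 + 2*t, -t^2/2 - t + 1]

Strategy: write A = P · J · P⁻¹ where J is a Jordan canonical form, so e^{tA} = P · e^{tJ} · P⁻¹, and e^{tJ} can be computed block-by-block.

A has Jordan form
J =
  [0, 1, 0]
  [0, 0, 1]
  [0, 0, 0]
(up to reordering of blocks).

Per-block formulas:
  For a 3×3 Jordan block J_3(0): exp(t · J_3(0)) = e^(0t)·(I + t·N + (t^2/2)·N^2), where N is the 3×3 nilpotent shift.

After assembling e^{tJ} and conjugating by P, we get:

e^{tA} =
  [1 - t, t^2/2 + t, -t^2/2]
  [-t, t^2/2 + 2*t + 1, -t^2/2 - t]
  [-t, t^2/2 + 2*t, -t^2/2 - t + 1]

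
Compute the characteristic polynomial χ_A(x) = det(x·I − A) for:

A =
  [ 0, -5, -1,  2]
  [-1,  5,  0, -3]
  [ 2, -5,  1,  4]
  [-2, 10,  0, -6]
x^4

Expanding det(x·I − A) (e.g. by cofactor expansion or by noting that A is similar to its Jordan form J, which has the same characteristic polynomial as A) gives
  χ_A(x) = x^4
which factors as x^4. The eigenvalues (with algebraic multiplicities) are λ = 0 with multiplicity 4.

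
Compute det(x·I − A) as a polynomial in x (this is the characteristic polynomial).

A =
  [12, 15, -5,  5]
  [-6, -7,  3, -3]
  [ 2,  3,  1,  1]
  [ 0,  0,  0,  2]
x^4 - 8*x^3 + 24*x^2 - 32*x + 16

Expanding det(x·I − A) (e.g. by cofactor expansion or by noting that A is similar to its Jordan form J, which has the same characteristic polynomial as A) gives
  χ_A(x) = x^4 - 8*x^3 + 24*x^2 - 32*x + 16
which factors as (x - 2)^4. The eigenvalues (with algebraic multiplicities) are λ = 2 with multiplicity 4.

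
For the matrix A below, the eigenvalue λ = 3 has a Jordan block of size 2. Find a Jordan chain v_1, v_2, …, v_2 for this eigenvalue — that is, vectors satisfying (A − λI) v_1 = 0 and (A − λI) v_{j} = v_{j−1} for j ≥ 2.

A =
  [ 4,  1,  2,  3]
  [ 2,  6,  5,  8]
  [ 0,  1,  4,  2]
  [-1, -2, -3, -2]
A Jordan chain for λ = 3 of length 2:
v_1 = (1, 2, 0, -1)ᵀ
v_2 = (1, 0, 0, 0)ᵀ

Let N = A − (3)·I. We want v_2 with N^2 v_2 = 0 but N^1 v_2 ≠ 0; then v_{j-1} := N · v_j for j = 2, …, 2.

Pick v_2 = (1, 0, 0, 0)ᵀ.
Then v_1 = N · v_2 = (1, 2, 0, -1)ᵀ.

Sanity check: (A − (3)·I) v_1 = (0, 0, 0, 0)ᵀ = 0. ✓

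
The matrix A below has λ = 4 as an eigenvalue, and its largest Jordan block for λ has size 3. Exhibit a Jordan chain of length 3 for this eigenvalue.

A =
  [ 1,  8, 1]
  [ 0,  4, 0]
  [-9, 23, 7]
A Jordan chain for λ = 4 of length 3:
v_1 = (-1, 0, -3)ᵀ
v_2 = (8, 0, 23)ᵀ
v_3 = (0, 1, 0)ᵀ

Let N = A − (4)·I. We want v_3 with N^3 v_3 = 0 but N^2 v_3 ≠ 0; then v_{j-1} := N · v_j for j = 3, …, 2.

Pick v_3 = (0, 1, 0)ᵀ.
Then v_2 = N · v_3 = (8, 0, 23)ᵀ.
Then v_1 = N · v_2 = (-1, 0, -3)ᵀ.

Sanity check: (A − (4)·I) v_1 = (0, 0, 0)ᵀ = 0. ✓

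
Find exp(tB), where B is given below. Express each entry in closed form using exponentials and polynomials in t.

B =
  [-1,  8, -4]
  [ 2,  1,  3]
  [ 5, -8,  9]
e^{tB} =
  [6*t^2*exp(3*t) - 4*t*exp(3*t) + exp(3*t), -8*t^2*exp(3*t) + 8*t*exp(3*t), 8*t^2*exp(3*t) - 4*t*exp(3*t)]
  [3*t^2*exp(3*t)/2 + 2*t*exp(3*t), -2*t^2*exp(3*t) - 2*t*exp(3*t) + exp(3*t), 2*t^2*exp(3*t) + 3*t*exp(3*t)]
  [-3*t^2*exp(3*t) + 5*t*exp(3*t), 4*t^2*exp(3*t) - 8*t*exp(3*t), -4*t^2*exp(3*t) + 6*t*exp(3*t) + exp(3*t)]

Strategy: write B = P · J · P⁻¹ where J is a Jordan canonical form, so e^{tB} = P · e^{tJ} · P⁻¹, and e^{tJ} can be computed block-by-block.

B has Jordan form
J =
  [3, 1, 0]
  [0, 3, 1]
  [0, 0, 3]
(up to reordering of blocks).

Per-block formulas:
  For a 3×3 Jordan block J_3(3): exp(t · J_3(3)) = e^(3t)·(I + t·N + (t^2/2)·N^2), where N is the 3×3 nilpotent shift.

After assembling e^{tJ} and conjugating by P, we get:

e^{tB} =
  [6*t^2*exp(3*t) - 4*t*exp(3*t) + exp(3*t), -8*t^2*exp(3*t) + 8*t*exp(3*t), 8*t^2*exp(3*t) - 4*t*exp(3*t)]
  [3*t^2*exp(3*t)/2 + 2*t*exp(3*t), -2*t^2*exp(3*t) - 2*t*exp(3*t) + exp(3*t), 2*t^2*exp(3*t) + 3*t*exp(3*t)]
  [-3*t^2*exp(3*t) + 5*t*exp(3*t), 4*t^2*exp(3*t) - 8*t*exp(3*t), -4*t^2*exp(3*t) + 6*t*exp(3*t) + exp(3*t)]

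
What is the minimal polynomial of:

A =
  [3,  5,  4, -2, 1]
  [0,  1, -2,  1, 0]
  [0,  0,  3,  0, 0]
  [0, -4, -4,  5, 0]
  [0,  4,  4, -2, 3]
x^3 - 9*x^2 + 27*x - 27

The characteristic polynomial is χ_A(x) = (x - 3)^5, so the eigenvalues are known. The minimal polynomial is
  m_A(x) = Π_λ (x − λ)^{k_λ}
where k_λ is the size of the *largest* Jordan block for λ (equivalently, the smallest k with (A − λI)^k v = 0 for every generalised eigenvector v of λ).

  λ = 3: largest Jordan block has size 3, contributing (x − 3)^3

So m_A(x) = (x - 3)^3 = x^3 - 9*x^2 + 27*x - 27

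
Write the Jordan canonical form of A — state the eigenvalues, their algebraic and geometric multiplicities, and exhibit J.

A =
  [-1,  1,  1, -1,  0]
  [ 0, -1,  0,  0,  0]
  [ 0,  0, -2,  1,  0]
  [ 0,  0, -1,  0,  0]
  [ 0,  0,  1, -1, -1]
J_2(-1) ⊕ J_2(-1) ⊕ J_1(-1)

The characteristic polynomial is
  det(x·I − A) = x^5 + 5*x^4 + 10*x^3 + 10*x^2 + 5*x + 1 = (x + 1)^5

Eigenvalues and multiplicities (the geometric multiplicity of λ is n − rank(A − λI), which equals the number of Jordan blocks for λ):
  λ = -1: algebraic multiplicity = 5, geometric multiplicity = 3

Determining the block sizes for each eigenvalue:
  λ = -1: with am = 5 and gm = 3, the partition is not yet determined (e.g. several partitions of 5 into 3 parts exist). Let N = A − (-1)·I. Computing rank(N^1) = 2, rank(N^2) = 0; the number of blocks of size ≥ j is rank(N^{j−1}) − rank(N^j), giving [3, 2]. So we have 2 block(s) of size 2, 1 block(s) of size 1 → block sizes [2, 2, 1]

Assembling the blocks gives a Jordan form
J =
  [-1,  1,  0,  0,  0]
  [ 0, -1,  0,  0,  0]
  [ 0,  0, -1,  1,  0]
  [ 0,  0,  0, -1,  0]
  [ 0,  0,  0,  0, -1]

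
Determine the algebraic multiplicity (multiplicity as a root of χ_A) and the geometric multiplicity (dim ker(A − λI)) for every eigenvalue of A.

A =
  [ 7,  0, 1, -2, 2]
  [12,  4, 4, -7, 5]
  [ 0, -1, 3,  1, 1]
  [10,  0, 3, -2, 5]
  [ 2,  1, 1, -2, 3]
λ = 3: alg = 5, geom = 2

Step 1 — factor the characteristic polynomial to read off the algebraic multiplicities:
  χ_A(x) = (x - 3)^5

Step 2 — compute geometric multiplicities via the rank-nullity identity g(λ) = n − rank(A − λI):
  rank(A − (3)·I) = 3, so dim ker(A − (3)·I) = n − 3 = 2

Summary:
  λ = 3: algebraic multiplicity = 5, geometric multiplicity = 2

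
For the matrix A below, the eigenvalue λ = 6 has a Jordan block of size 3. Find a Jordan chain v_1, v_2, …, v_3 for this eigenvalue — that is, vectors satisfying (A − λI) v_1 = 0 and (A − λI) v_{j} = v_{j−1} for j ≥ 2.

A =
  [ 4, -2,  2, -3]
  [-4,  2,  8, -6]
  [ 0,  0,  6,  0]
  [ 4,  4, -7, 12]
A Jordan chain for λ = 6 of length 3:
v_1 = (1, 2, 0, -2)ᵀ
v_2 = (2, 8, 0, -7)ᵀ
v_3 = (0, 0, 1, 0)ᵀ

Let N = A − (6)·I. We want v_3 with N^3 v_3 = 0 but N^2 v_3 ≠ 0; then v_{j-1} := N · v_j for j = 3, …, 2.

Pick v_3 = (0, 0, 1, 0)ᵀ.
Then v_2 = N · v_3 = (2, 8, 0, -7)ᵀ.
Then v_1 = N · v_2 = (1, 2, 0, -2)ᵀ.

Sanity check: (A − (6)·I) v_1 = (0, 0, 0, 0)ᵀ = 0. ✓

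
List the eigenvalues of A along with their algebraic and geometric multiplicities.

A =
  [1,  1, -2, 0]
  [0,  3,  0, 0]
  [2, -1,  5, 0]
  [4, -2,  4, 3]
λ = 3: alg = 4, geom = 3

Step 1 — factor the characteristic polynomial to read off the algebraic multiplicities:
  χ_A(x) = (x - 3)^4

Step 2 — compute geometric multiplicities via the rank-nullity identity g(λ) = n − rank(A − λI):
  rank(A − (3)·I) = 1, so dim ker(A − (3)·I) = n − 1 = 3

Summary:
  λ = 3: algebraic multiplicity = 4, geometric multiplicity = 3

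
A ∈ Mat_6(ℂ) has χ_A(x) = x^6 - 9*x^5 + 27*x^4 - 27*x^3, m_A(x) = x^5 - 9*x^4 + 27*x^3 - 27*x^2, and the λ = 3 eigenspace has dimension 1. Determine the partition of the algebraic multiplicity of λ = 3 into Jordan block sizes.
Block sizes for λ = 3: [3]

Step 1 — from the characteristic polynomial, algebraic multiplicity of λ = 3 is 3. From dim ker(A − (3)·I) = 1, there are exactly 1 Jordan blocks for λ = 3.
Step 2 — from the minimal polynomial, the factor (x − 3)^3 tells us the largest block for λ = 3 has size 3.
Step 3 — with total size 3, 1 blocks, and largest block 3, the block sizes (in nonincreasing order) are [3].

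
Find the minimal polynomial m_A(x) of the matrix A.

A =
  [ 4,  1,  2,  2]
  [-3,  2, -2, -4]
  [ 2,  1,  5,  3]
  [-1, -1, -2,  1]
x^2 - 6*x + 9

The characteristic polynomial is χ_A(x) = (x - 3)^4, so the eigenvalues are known. The minimal polynomial is
  m_A(x) = Π_λ (x − λ)^{k_λ}
where k_λ is the size of the *largest* Jordan block for λ (equivalently, the smallest k with (A − λI)^k v = 0 for every generalised eigenvector v of λ).

  λ = 3: largest Jordan block has size 2, contributing (x − 3)^2

So m_A(x) = (x - 3)^2 = x^2 - 6*x + 9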